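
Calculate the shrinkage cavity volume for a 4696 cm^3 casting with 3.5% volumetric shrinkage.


Formula: V_shrink = V_casting * shrinkage_pct / 100
V_shrink = 4696 cm^3 * 3.5 / 100 = 164.3600 cm^3

Final answer: 164.3600 cm^3


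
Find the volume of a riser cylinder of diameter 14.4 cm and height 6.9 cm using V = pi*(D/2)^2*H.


Formula: V = pi * (D/2)^2 * H  (cylinder volume)
Radius = D/2 = 14.4/2 = 7.2 cm
V = pi * 7.2^2 * 6.9 = 1123.7351 cm^3

Final answer: 1123.7351 cm^3


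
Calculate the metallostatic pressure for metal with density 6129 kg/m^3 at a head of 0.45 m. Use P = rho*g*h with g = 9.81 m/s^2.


Formula: P = rho * g * h
rho * g = 6129 * 9.81 = 60125.49 N/m^3
P = 60125.49 * 0.45 = 27056.4705 Pa

Final answer: 27056.4705 Pa


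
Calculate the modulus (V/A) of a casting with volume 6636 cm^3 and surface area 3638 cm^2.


Formula: Casting Modulus M = V / A
M = 6636 cm^3 / 3638 cm^2 = 1.8241 cm

1.8241 cm


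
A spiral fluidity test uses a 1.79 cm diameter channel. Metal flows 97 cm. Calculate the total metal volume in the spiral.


Formula: V = pi * (d/2)^2 * L  (cylinder volume)
Radius = 1.79/2 = 0.895 cm
V = pi * 0.895^2 * 97 = 244.0999 cm^3

Answer: 244.0999 cm^3


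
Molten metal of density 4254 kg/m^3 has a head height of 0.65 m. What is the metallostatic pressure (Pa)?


Formula: P = rho * g * h
rho * g = 4254 * 9.81 = 41731.74 N/m^3
P = 41731.74 * 0.65 = 27125.6310 Pa


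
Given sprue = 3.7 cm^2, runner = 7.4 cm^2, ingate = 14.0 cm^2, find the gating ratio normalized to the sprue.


Sprue:Runner:Ingate = 1 : 7.4/3.7 : 14.0/3.7 = 1:2.00:3.78


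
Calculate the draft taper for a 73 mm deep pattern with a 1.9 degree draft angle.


Formula: taper = depth * tan(draft_angle)
tan(1.9 deg) = 0.0331734
taper = 73 mm * 0.0331734 = 2.4217 mm


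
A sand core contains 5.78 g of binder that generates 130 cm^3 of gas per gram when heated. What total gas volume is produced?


Formula: V_gas = W_binder * gas_evolution_rate
V = 5.78 g * 130 cm^3/g = 751.4000 cm^3

Final answer: 751.4000 cm^3


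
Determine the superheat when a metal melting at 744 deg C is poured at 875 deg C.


Formula: Superheat = T_pour - T_melt
Superheat = 875 - 744 = 131 deg C

Final answer: 131 deg C


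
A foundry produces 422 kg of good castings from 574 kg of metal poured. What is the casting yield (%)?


Formula: Casting Yield = (W_good / W_total) * 100
Yield = (422 kg / 574 kg) * 100 = 73.5192%

73.5192%


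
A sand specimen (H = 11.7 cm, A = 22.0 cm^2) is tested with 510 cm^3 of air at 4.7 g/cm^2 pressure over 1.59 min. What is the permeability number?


Formula: Permeability Number P = (V * H) / (p * A * t)
Numerator: V * H = 510 * 11.7 = 5967.0
Denominator: p * A * t = 4.7 * 22.0 * 1.59 = 164.406
P = 5967.0 / 164.406 = 36.2943

Final answer: 36.2943


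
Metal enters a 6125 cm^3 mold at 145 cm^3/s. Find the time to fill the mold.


Formula: t_fill = V_mold / Q_flow
t = 6125 cm^3 / 145 cm^3/s = 42.2414 s

Answer: 42.2414 s


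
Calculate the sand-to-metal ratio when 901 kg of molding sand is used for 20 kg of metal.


Formula: Sand-to-Metal Ratio = W_sand / W_metal
Ratio = 901 kg / 20 kg = 45.0500


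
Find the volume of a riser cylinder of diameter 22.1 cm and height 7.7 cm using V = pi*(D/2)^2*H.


Formula: V = pi * (D/2)^2 * H  (cylinder volume)
Radius = D/2 = 22.1/2 = 11.05 cm
V = pi * 11.05^2 * 7.7 = 2953.6916 cm^3

2953.6916 cm^3


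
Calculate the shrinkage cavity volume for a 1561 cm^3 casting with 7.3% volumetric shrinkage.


Formula: V_shrink = V_casting * shrinkage_pct / 100
V_shrink = 1561 cm^3 * 7.3 / 100 = 113.9530 cm^3

113.9530 cm^3


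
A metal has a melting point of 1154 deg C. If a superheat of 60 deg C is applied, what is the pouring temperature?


Formula: T_pour = T_melt + Superheat
T_pour = 1154 + 60 = 1214 deg C

1214 deg C


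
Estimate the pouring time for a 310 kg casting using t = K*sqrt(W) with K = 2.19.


Formula: t = K * sqrt(W)
sqrt(W) = sqrt(310) = 17.60682
t = 2.19 * 17.60682 = 38.5589 s

38.5589 s


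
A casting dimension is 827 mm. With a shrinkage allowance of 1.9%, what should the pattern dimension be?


Formula: L_pattern = L_casting * (1 + shrinkage_rate/100)
Shrinkage factor = 1 + 1.9/100 = 1.019
L_pattern = 827 mm * 1.019 = 842.7130 mm

Final answer: 842.7130 mm


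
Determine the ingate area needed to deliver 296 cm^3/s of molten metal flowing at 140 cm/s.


Formula: A_ingate = Q / v  (continuity equation)
A = 296 cm^3/s / 140 cm/s = 2.1143 cm^2


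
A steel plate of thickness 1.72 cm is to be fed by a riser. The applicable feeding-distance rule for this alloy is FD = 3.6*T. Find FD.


Formula: FD = 3.6 * T  (riser feeding-distance rule)
FD = 3.6 * 1.72 cm = 6.1920 cm

Answer: 6.1920 cm


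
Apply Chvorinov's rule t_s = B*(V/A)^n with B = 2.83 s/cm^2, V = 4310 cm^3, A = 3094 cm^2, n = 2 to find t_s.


Formula: t_s = B * (V/A)^n  (Chvorinov's rule, n=2)
Modulus M = V/A = 4310/3094 = 1.393019 cm
M^2 = 1.393019^2 = 1.940502 cm^2
t_s = 2.83 * 1.940502 = 5.4916 s


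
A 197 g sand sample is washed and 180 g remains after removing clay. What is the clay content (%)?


Formula: Clay% = (W_total - W_washed) / W_total * 100
Clay mass = 197 - 180 = 17 g
Clay% = 17 / 197 * 100 = 8.6294%

8.6294%


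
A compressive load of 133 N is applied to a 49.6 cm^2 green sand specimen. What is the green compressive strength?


Formula: Compressive Strength = Force / Area
Strength = 133 N / 49.6 cm^2 = 2.6815 N/cm^2

Final answer: 2.6815 N/cm^2


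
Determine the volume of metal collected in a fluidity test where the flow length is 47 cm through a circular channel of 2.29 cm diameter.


Formula: V = pi * (d/2)^2 * L  (cylinder volume)
Radius = 2.29/2 = 1.145 cm
V = pi * 1.145^2 * 47 = 193.5792 cm^3

Final answer: 193.5792 cm^3


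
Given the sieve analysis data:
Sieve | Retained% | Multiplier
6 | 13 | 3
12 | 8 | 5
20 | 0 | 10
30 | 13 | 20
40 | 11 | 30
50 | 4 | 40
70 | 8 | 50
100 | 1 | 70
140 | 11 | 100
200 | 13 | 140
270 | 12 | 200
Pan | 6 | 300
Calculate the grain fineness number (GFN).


Formula: GFN = sum(pct * multiplier) / sum(pct)
sum(pct * multiplier) = 8419
sum(pct) = 100
GFN = 8419 / 100 = 84.19

Final answer: 84.19


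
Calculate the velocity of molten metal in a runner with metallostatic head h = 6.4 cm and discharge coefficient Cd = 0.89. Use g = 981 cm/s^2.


Formula: v = Cd * sqrt(2 * g * h)  (Torricelli with discharge coefficient)
2*g*h = 2 * 981 * 6.4 = 12556.8 cm^2/s^2
sqrt(12556.8) = 112.05713 cm/s
v = 0.89 * 112.05713 = 99.7308 cm/s

Final answer: 99.7308 cm/s


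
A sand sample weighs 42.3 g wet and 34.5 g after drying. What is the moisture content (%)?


Formula: MC = (W_wet - W_dry) / W_wet * 100
Water mass = 42.3 - 34.5 = 7.8 g
MC = 7.8 / 42.3 * 100 = 18.4397%

Answer: 18.4397%


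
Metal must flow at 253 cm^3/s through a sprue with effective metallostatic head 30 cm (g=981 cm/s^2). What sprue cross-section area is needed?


Formula: v = sqrt(2*g*h), A = Q/v
Velocity: v = sqrt(2 * 981 * 30) = sqrt(58860) = 242.6108 cm/s
Sprue area: A = Q / v = 253 / 242.6108 = 1.0428 cm^2

Answer: 1.0428 cm^2


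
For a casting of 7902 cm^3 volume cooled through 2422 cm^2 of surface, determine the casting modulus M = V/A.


Formula: Casting Modulus M = V / A
M = 7902 cm^3 / 2422 cm^2 = 3.2626 cm

Answer: 3.2626 cm


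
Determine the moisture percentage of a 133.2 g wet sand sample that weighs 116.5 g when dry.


Formula: MC = (W_wet - W_dry) / W_wet * 100
Water mass = 133.2 - 116.5 = 16.7 g
MC = 16.7 / 133.2 * 100 = 12.5375%

Final answer: 12.5375%


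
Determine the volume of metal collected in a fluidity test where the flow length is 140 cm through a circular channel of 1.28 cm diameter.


Formula: V = pi * (d/2)^2 * L  (cylinder volume)
Radius = 1.28/2 = 0.64 cm
V = pi * 0.64^2 * 140 = 180.1515 cm^3

Answer: 180.1515 cm^3


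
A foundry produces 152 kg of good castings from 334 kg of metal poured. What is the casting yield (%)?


Formula: Casting Yield = (W_good / W_total) * 100
Yield = (152 kg / 334 kg) * 100 = 45.5090%

45.5090%


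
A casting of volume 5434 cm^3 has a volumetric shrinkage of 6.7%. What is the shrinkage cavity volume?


Formula: V_shrink = V_casting * shrinkage_pct / 100
V_shrink = 5434 cm^3 * 6.7 / 100 = 364.0780 cm^3

Answer: 364.0780 cm^3


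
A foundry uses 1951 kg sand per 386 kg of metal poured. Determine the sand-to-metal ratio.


Formula: Sand-to-Metal Ratio = W_sand / W_metal
Ratio = 1951 kg / 386 kg = 5.0544

5.0544


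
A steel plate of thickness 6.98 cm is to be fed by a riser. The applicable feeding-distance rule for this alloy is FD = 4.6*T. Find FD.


Formula: FD = 4.6 * T  (riser feeding-distance rule)
FD = 4.6 * 6.98 cm = 32.1080 cm

Answer: 32.1080 cm


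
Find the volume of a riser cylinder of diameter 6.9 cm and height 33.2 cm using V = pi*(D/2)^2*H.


Formula: V = pi * (D/2)^2 * H  (cylinder volume)
Radius = D/2 = 6.9/2 = 3.45 cm
V = pi * 3.45^2 * 33.2 = 1241.4412 cm^3


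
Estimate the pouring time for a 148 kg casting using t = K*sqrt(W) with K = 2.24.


Formula: t = K * sqrt(W)
sqrt(W) = sqrt(148) = 12.16553
t = 2.24 * 12.16553 = 27.2508 s

27.2508 s


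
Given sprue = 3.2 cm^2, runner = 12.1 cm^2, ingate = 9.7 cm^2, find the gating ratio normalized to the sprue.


Sprue:Runner:Ingate = 1 : 12.1/3.2 : 9.7/3.2 = 1:3.78:3.03

1:3.78:3.03


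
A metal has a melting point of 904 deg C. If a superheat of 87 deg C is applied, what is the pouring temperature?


Formula: T_pour = T_melt + Superheat
T_pour = 904 + 87 = 991 deg C

Final answer: 991 deg C


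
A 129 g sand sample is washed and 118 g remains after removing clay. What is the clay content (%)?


Formula: Clay% = (W_total - W_washed) / W_total * 100
Clay mass = 129 - 118 = 11 g
Clay% = 11 / 129 * 100 = 8.5271%

Answer: 8.5271%


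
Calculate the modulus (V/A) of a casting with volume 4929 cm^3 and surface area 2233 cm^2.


Formula: Casting Modulus M = V / A
M = 4929 cm^3 / 2233 cm^2 = 2.2073 cm

Answer: 2.2073 cm


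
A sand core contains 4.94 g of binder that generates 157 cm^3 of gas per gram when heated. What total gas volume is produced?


Formula: V_gas = W_binder * gas_evolution_rate
V = 4.94 g * 157 cm^3/g = 775.5800 cm^3

Final answer: 775.5800 cm^3


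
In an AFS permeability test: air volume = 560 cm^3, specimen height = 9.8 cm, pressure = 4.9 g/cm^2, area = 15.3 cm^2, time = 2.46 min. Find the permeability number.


Formula: Permeability Number P = (V * H) / (p * A * t)
Numerator: V * H = 560 * 9.8 = 5488.0
Denominator: p * A * t = 4.9 * 15.3 * 2.46 = 184.4262
P = 5488.0 / 184.4262 = 29.7572


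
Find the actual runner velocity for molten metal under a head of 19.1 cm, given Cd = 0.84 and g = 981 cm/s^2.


Formula: v = Cd * sqrt(2 * g * h)  (Torricelli with discharge coefficient)
2*g*h = 2 * 981 * 19.1 = 37474.2 cm^2/s^2
sqrt(37474.2) = 193.58254 cm/s
v = 0.84 * 193.58254 = 162.6093 cm/s


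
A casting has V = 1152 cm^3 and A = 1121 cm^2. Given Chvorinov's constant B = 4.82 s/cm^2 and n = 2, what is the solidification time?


Formula: t_s = B * (V/A)^n  (Chvorinov's rule, n=2)
Modulus M = V/A = 1152/1121 = 1.027654 cm
M^2 = 1.027654^2 = 1.056073 cm^2
t_s = 4.82 * 1.056073 = 5.0903 s

5.0903 s


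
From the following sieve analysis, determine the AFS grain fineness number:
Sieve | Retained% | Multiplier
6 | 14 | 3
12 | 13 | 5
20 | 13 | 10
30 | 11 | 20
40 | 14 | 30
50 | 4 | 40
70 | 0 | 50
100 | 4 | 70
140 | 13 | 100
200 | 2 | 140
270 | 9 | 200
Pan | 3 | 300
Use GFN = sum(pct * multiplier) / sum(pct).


Formula: GFN = sum(pct * multiplier) / sum(pct)
sum(pct * multiplier) = 5597
sum(pct) = 100
GFN = 5597 / 100 = 55.97


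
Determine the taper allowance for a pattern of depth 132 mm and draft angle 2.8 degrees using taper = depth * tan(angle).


Formula: taper = depth * tan(draft_angle)
tan(2.8 deg) = 0.0489082
taper = 132 mm * 0.0489082 = 6.4559 mm

6.4559 mm


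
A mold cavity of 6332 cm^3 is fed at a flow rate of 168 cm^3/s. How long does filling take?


Formula: t_fill = V_mold / Q_flow
t = 6332 cm^3 / 168 cm^3/s = 37.6905 s

37.6905 s


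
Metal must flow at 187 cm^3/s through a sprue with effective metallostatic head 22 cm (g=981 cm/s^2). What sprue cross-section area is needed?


Formula: v = sqrt(2*g*h), A = Q/v
Velocity: v = sqrt(2 * 981 * 22) = sqrt(43164) = 207.7595 cm/s
Sprue area: A = Q / v = 187 / 207.7595 = 0.9001 cm^2

Final answer: 0.9001 cm^2


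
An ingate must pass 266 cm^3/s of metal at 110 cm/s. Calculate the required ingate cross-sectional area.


Formula: A_ingate = Q / v  (continuity equation)
A = 266 cm^3/s / 110 cm/s = 2.4182 cm^2

Answer: 2.4182 cm^2


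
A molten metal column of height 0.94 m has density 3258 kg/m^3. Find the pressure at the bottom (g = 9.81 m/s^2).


Formula: P = rho * g * h
rho * g = 3258 * 9.81 = 31960.98 N/m^3
P = 31960.98 * 0.94 = 30043.3212 Pa

Answer: 30043.3212 Pa


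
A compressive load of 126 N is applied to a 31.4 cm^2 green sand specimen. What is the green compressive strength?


Formula: Compressive Strength = Force / Area
Strength = 126 N / 31.4 cm^2 = 4.0127 N/cm^2

4.0127 N/cm^2


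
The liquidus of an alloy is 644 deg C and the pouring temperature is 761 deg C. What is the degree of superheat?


Formula: Superheat = T_pour - T_melt
Superheat = 761 - 644 = 117 deg C

117 deg C


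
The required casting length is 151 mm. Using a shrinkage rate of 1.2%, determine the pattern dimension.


Formula: L_pattern = L_casting * (1 + shrinkage_rate/100)
Shrinkage factor = 1 + 1.2/100 = 1.012
L_pattern = 151 mm * 1.012 = 152.8120 mm

Final answer: 152.8120 mm


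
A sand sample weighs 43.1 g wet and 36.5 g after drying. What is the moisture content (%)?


Formula: MC = (W_wet - W_dry) / W_wet * 100
Water mass = 43.1 - 36.5 = 6.6 g
MC = 6.6 / 43.1 * 100 = 15.3132%


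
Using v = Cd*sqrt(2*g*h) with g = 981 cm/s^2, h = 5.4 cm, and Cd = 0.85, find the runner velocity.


Formula: v = Cd * sqrt(2 * g * h)  (Torricelli with discharge coefficient)
2*g*h = 2 * 981 * 5.4 = 10594.8 cm^2/s^2
sqrt(10594.8) = 102.93104 cm/s
v = 0.85 * 102.93104 = 87.4914 cm/s

Final answer: 87.4914 cm/s


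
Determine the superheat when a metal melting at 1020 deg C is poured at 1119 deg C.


Formula: Superheat = T_pour - T_melt
Superheat = 1119 - 1020 = 99 deg C

Final answer: 99 deg C


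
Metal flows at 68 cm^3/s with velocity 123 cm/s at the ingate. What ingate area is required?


Formula: A_ingate = Q / v  (continuity equation)
A = 68 cm^3/s / 123 cm/s = 0.5528 cm^2


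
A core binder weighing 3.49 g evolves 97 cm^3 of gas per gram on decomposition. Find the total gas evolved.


Formula: V_gas = W_binder * gas_evolution_rate
V = 3.49 g * 97 cm^3/g = 338.5300 cm^3

338.5300 cm^3


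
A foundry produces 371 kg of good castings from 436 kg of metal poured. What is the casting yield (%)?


Formula: Casting Yield = (W_good / W_total) * 100
Yield = (371 kg / 436 kg) * 100 = 85.0917%

Answer: 85.0917%


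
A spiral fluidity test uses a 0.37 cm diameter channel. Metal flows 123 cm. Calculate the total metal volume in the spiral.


Formula: V = pi * (d/2)^2 * L  (cylinder volume)
Radius = 0.37/2 = 0.185 cm
V = pi * 0.185^2 * 123 = 13.2251 cm^3


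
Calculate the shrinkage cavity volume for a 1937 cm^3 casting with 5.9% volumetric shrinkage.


Formula: V_shrink = V_casting * shrinkage_pct / 100
V_shrink = 1937 cm^3 * 5.9 / 100 = 114.2830 cm^3


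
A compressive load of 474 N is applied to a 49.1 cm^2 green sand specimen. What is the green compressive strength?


Formula: Compressive Strength = Force / Area
Strength = 474 N / 49.1 cm^2 = 9.6538 N/cm^2

Final answer: 9.6538 N/cm^2


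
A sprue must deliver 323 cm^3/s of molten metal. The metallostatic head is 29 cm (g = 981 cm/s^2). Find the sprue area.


Formula: v = sqrt(2*g*h), A = Q/v
Velocity: v = sqrt(2 * 981 * 29) = sqrt(56898) = 238.5330 cm/s
Sprue area: A = Q / v = 323 / 238.5330 = 1.3541 cm^2


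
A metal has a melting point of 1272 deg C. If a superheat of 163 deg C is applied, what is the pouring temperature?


Formula: T_pour = T_melt + Superheat
T_pour = 1272 + 163 = 1435 deg C

1435 deg C


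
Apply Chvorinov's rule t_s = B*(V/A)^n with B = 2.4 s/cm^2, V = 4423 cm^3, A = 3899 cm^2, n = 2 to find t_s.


Formula: t_s = B * (V/A)^n  (Chvorinov's rule, n=2)
Modulus M = V/A = 4423/3899 = 1.134393 cm
M^2 = 1.134393^2 = 1.286847 cm^2
t_s = 2.4 * 1.286847 = 3.0884 s

Answer: 3.0884 s


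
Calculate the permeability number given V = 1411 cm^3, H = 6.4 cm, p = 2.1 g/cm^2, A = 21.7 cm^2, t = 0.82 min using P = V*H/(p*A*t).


Formula: Permeability Number P = (V * H) / (p * A * t)
Numerator: V * H = 1411 * 6.4 = 9030.4
Denominator: p * A * t = 2.1 * 21.7 * 0.82 = 37.3674
P = 9030.4 / 37.3674 = 241.6652

241.6652


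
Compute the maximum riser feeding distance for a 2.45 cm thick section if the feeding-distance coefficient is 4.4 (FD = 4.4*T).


Formula: FD = 4.4 * T  (riser feeding-distance rule)
FD = 4.4 * 2.45 cm = 10.7800 cm

10.7800 cm


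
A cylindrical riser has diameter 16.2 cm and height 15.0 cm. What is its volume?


Formula: V = pi * (D/2)^2 * H  (cylinder volume)
Radius = D/2 = 16.2/2 = 8.1 cm
V = pi * 8.1^2 * 15.0 = 3091.7984 cm^3

Answer: 3091.7984 cm^3


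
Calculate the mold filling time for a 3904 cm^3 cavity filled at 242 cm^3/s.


Formula: t_fill = V_mold / Q_flow
t = 3904 cm^3 / 242 cm^3/s = 16.1322 s

Answer: 16.1322 s


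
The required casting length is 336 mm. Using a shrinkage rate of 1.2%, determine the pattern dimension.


Formula: L_pattern = L_casting * (1 + shrinkage_rate/100)
Shrinkage factor = 1 + 1.2/100 = 1.012
L_pattern = 336 mm * 1.012 = 340.0320 mm


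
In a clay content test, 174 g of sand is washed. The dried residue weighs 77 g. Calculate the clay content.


Formula: Clay% = (W_total - W_washed) / W_total * 100
Clay mass = 174 - 77 = 97 g
Clay% = 97 / 174 * 100 = 55.7471%

Final answer: 55.7471%


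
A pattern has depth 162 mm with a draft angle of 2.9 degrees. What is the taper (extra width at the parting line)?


Formula: taper = depth * tan(draft_angle)
tan(2.9 deg) = 0.0506578
taper = 162 mm * 0.0506578 = 8.2066 mm

Answer: 8.2066 mm


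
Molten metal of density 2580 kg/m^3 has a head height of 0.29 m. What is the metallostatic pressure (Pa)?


Formula: P = rho * g * h
rho * g = 2580 * 9.81 = 25309.8 N/m^3
P = 25309.8 * 0.29 = 7339.8420 Pa

7339.8420 Pa


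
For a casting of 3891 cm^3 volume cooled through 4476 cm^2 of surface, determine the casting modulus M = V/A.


Formula: Casting Modulus M = V / A
M = 3891 cm^3 / 4476 cm^2 = 0.8693 cm


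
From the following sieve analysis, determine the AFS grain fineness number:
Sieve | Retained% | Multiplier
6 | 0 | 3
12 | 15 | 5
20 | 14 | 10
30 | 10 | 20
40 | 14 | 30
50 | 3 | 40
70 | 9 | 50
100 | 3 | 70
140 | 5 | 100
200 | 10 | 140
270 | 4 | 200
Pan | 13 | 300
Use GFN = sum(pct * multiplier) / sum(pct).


Formula: GFN = sum(pct * multiplier) / sum(pct)
sum(pct * multiplier) = 8215
sum(pct) = 100
GFN = 8215 / 100 = 82.15


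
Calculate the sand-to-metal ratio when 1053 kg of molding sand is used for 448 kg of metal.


Formula: Sand-to-Metal Ratio = W_sand / W_metal
Ratio = 1053 kg / 448 kg = 2.3504

Final answer: 2.3504


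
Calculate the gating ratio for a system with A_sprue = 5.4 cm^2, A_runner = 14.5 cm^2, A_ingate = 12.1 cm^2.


Sprue:Runner:Ingate = 1 : 14.5/5.4 : 12.1/5.4 = 1:2.69:2.24

Final answer: 1:2.69:2.24


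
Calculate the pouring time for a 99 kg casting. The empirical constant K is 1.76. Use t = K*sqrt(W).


Formula: t = K * sqrt(W)
sqrt(W) = sqrt(99) = 9.94987
t = 1.76 * 9.94987 = 17.5118 s

Answer: 17.5118 s


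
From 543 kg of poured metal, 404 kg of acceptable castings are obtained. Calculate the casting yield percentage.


Formula: Casting Yield = (W_good / W_total) * 100
Yield = (404 kg / 543 kg) * 100 = 74.4015%


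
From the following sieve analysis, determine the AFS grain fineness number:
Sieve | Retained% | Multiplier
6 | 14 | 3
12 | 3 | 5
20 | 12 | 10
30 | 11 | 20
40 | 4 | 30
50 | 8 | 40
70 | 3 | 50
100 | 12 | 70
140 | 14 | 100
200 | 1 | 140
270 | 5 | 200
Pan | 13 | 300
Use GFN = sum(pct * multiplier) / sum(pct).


Formula: GFN = sum(pct * multiplier) / sum(pct)
sum(pct * multiplier) = 8267
sum(pct) = 100
GFN = 8267 / 100 = 82.67

82.67


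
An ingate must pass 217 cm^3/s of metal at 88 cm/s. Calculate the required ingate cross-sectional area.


Formula: A_ingate = Q / v  (continuity equation)
A = 217 cm^3/s / 88 cm/s = 2.4659 cm^2


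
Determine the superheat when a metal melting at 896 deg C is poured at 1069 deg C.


Formula: Superheat = T_pour - T_melt
Superheat = 1069 - 896 = 173 deg C

Final answer: 173 deg C


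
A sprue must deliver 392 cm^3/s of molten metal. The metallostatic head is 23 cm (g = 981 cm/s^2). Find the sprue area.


Formula: v = sqrt(2*g*h), A = Q/v
Velocity: v = sqrt(2 * 981 * 23) = sqrt(45126) = 212.4288 cm/s
Sprue area: A = Q / v = 392 / 212.4288 = 1.8453 cm^2

Final answer: 1.8453 cm^2


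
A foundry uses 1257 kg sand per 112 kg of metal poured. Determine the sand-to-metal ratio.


Formula: Sand-to-Metal Ratio = W_sand / W_metal
Ratio = 1257 kg / 112 kg = 11.2232

11.2232


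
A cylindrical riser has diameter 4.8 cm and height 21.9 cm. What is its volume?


Formula: V = pi * (D/2)^2 * H  (cylinder volume)
Radius = D/2 = 4.8/2 = 2.4 cm
V = pi * 2.4^2 * 21.9 = 396.2931 cm^3

Final answer: 396.2931 cm^3


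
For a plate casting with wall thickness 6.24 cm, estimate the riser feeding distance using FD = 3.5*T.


Formula: FD = 3.5 * T  (riser feeding-distance rule)
FD = 3.5 * 6.24 cm = 21.8400 cm

Final answer: 21.8400 cm


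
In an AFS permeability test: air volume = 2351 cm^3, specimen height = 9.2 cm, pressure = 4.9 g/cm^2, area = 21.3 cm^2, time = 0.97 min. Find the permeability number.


Formula: Permeability Number P = (V * H) / (p * A * t)
Numerator: V * H = 2351 * 9.2 = 21629.2
Denominator: p * A * t = 4.9 * 21.3 * 0.97 = 101.2389
P = 21629.2 / 101.2389 = 213.6452

213.6452


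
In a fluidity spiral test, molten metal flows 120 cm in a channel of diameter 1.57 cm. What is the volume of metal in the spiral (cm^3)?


Formula: V = pi * (d/2)^2 * L  (cylinder volume)
Radius = 1.57/2 = 0.785 cm
V = pi * 0.785^2 * 120 = 232.3114 cm^3


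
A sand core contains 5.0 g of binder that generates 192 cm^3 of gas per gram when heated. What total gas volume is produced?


Formula: V_gas = W_binder * gas_evolution_rate
V = 5.0 g * 192 cm^3/g = 960.0000 cm^3

Answer: 960.0000 cm^3


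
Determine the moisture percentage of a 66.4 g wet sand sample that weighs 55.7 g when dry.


Formula: MC = (W_wet - W_dry) / W_wet * 100
Water mass = 66.4 - 55.7 = 10.7 g
MC = 10.7 / 66.4 * 100 = 16.1145%

Answer: 16.1145%


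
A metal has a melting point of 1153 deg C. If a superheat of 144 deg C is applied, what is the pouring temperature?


Formula: T_pour = T_melt + Superheat
T_pour = 1153 + 144 = 1297 deg C

1297 deg C


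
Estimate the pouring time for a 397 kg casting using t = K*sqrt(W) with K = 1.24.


Formula: t = K * sqrt(W)
sqrt(W) = sqrt(397) = 19.92486
t = 1.24 * 19.92486 = 24.7068 s

Answer: 24.7068 s


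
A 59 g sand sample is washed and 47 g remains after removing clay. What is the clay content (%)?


Formula: Clay% = (W_total - W_washed) / W_total * 100
Clay mass = 59 - 47 = 12 g
Clay% = 12 / 59 * 100 = 20.3390%

20.3390%


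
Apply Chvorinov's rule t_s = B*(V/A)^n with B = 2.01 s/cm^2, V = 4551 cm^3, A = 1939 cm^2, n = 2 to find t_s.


Formula: t_s = B * (V/A)^n  (Chvorinov's rule, n=2)
Modulus M = V/A = 4551/1939 = 2.347086 cm
M^2 = 2.347086^2 = 5.508813 cm^2
t_s = 2.01 * 5.508813 = 11.0727 s

11.0727 s


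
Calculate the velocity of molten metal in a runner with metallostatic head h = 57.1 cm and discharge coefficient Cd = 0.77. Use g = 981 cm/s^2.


Formula: v = Cd * sqrt(2 * g * h)  (Torricelli with discharge coefficient)
2*g*h = 2 * 981 * 57.1 = 112030.2 cm^2/s^2
sqrt(112030.2) = 334.70913 cm/s
v = 0.77 * 334.70913 = 257.7260 cm/s


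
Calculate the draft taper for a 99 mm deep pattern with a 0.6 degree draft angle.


Formula: taper = depth * tan(draft_angle)
tan(0.6 deg) = 0.0104724
taper = 99 mm * 0.0104724 = 1.0368 mm

Final answer: 1.0368 mm


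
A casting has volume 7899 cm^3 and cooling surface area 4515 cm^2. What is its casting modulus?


Formula: Casting Modulus M = V / A
M = 7899 cm^3 / 4515 cm^2 = 1.7495 cm

Final answer: 1.7495 cm


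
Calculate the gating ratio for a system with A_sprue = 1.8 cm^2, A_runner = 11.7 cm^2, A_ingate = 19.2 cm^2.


Sprue:Runner:Ingate = 1 : 11.7/1.8 : 19.2/1.8 = 1:6.50:10.67

Final answer: 1:6.50:10.67


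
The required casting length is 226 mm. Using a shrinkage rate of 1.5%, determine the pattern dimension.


Formula: L_pattern = L_casting * (1 + shrinkage_rate/100)
Shrinkage factor = 1 + 1.5/100 = 1.015
L_pattern = 226 mm * 1.015 = 229.3900 mm


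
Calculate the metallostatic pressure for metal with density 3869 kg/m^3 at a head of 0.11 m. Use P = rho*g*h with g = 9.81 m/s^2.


Formula: P = rho * g * h
rho * g = 3869 * 9.81 = 37954.89 N/m^3
P = 37954.89 * 0.11 = 4175.0379 Pa


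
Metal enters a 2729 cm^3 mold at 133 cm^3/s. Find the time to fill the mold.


Formula: t_fill = V_mold / Q_flow
t = 2729 cm^3 / 133 cm^3/s = 20.5188 s

Answer: 20.5188 s


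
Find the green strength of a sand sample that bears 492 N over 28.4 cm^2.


Formula: Compressive Strength = Force / Area
Strength = 492 N / 28.4 cm^2 = 17.3239 N/cm^2


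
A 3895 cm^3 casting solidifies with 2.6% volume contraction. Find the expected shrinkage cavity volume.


Formula: V_shrink = V_casting * shrinkage_pct / 100
V_shrink = 3895 cm^3 * 2.6 / 100 = 101.2700 cm^3


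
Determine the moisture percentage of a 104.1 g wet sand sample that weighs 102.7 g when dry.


Formula: MC = (W_wet - W_dry) / W_wet * 100
Water mass = 104.1 - 102.7 = 1.4 g
MC = 1.4 / 104.1 * 100 = 1.3449%

Answer: 1.3449%


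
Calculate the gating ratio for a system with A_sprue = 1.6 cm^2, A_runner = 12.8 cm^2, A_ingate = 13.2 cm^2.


Sprue:Runner:Ingate = 1 : 12.8/1.6 : 13.2/1.6 = 1:8.00:8.25


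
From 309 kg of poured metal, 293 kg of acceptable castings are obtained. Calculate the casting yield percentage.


Formula: Casting Yield = (W_good / W_total) * 100
Yield = (293 kg / 309 kg) * 100 = 94.8220%


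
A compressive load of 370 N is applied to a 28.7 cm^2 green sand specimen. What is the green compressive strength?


Formula: Compressive Strength = Force / Area
Strength = 370 N / 28.7 cm^2 = 12.8920 N/cm^2


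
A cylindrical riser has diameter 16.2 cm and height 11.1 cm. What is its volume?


Formula: V = pi * (D/2)^2 * H  (cylinder volume)
Radius = D/2 = 16.2/2 = 8.1 cm
V = pi * 8.1^2 * 11.1 = 2287.9308 cm^3

2287.9308 cm^3


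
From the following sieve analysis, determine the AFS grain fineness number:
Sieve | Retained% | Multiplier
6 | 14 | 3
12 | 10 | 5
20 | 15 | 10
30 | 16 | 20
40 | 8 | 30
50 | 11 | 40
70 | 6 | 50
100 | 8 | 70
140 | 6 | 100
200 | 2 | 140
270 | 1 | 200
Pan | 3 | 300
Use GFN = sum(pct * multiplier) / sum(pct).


Formula: GFN = sum(pct * multiplier) / sum(pct)
sum(pct * multiplier) = 4082
sum(pct) = 100
GFN = 4082 / 100 = 40.82


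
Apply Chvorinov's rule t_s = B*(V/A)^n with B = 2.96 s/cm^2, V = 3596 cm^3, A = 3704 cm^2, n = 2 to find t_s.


Formula: t_s = B * (V/A)^n  (Chvorinov's rule, n=2)
Modulus M = V/A = 3596/3704 = 0.970842 cm
M^2 = 0.970842^2 = 0.942534 cm^2
t_s = 2.96 * 0.942534 = 2.7899 s

Answer: 2.7899 s


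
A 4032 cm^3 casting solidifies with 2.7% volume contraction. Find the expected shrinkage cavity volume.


Formula: V_shrink = V_casting * shrinkage_pct / 100
V_shrink = 4032 cm^3 * 2.7 / 100 = 108.8640 cm^3


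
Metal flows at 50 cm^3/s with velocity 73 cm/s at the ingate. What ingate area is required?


Formula: A_ingate = Q / v  (continuity equation)
A = 50 cm^3/s / 73 cm/s = 0.6849 cm^2


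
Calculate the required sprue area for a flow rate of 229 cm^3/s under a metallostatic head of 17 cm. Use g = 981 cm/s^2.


Formula: v = sqrt(2*g*h), A = Q/v
Velocity: v = sqrt(2 * 981 * 17) = sqrt(33354) = 182.6308 cm/s
Sprue area: A = Q / v = 229 / 182.6308 = 1.2539 cm^2


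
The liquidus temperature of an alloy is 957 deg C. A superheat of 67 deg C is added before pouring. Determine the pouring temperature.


Formula: T_pour = T_melt + Superheat
T_pour = 957 + 67 = 1024 deg C

1024 deg C


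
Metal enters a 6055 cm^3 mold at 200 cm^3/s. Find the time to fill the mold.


Formula: t_fill = V_mold / Q_flow
t = 6055 cm^3 / 200 cm^3/s = 30.2750 s

Final answer: 30.2750 s


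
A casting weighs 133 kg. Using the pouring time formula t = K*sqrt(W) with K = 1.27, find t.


Formula: t = K * sqrt(W)
sqrt(W) = sqrt(133) = 11.53256
t = 1.27 * 11.53256 = 14.6464 s

14.6464 s


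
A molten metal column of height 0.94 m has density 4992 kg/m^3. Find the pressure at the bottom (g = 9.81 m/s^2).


Formula: P = rho * g * h
rho * g = 4992 * 9.81 = 48971.52 N/m^3
P = 48971.52 * 0.94 = 46033.2288 Pa


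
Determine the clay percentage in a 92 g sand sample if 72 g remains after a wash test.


Formula: Clay% = (W_total - W_washed) / W_total * 100
Clay mass = 92 - 72 = 20 g
Clay% = 20 / 92 * 100 = 21.7391%

21.7391%


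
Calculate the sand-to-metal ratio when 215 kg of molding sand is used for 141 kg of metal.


Formula: Sand-to-Metal Ratio = W_sand / W_metal
Ratio = 215 kg / 141 kg = 1.5248

1.5248


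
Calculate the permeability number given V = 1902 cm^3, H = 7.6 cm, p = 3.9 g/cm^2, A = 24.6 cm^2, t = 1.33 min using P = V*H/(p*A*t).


Formula: Permeability Number P = (V * H) / (p * A * t)
Numerator: V * H = 1902 * 7.6 = 14455.2
Denominator: p * A * t = 3.9 * 24.6 * 1.33 = 127.6002
P = 14455.2 / 127.6002 = 113.2851

Answer: 113.2851


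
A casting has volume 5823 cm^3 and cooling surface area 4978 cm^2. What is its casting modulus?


Formula: Casting Modulus M = V / A
M = 5823 cm^3 / 4978 cm^2 = 1.1697 cm

Final answer: 1.1697 cm


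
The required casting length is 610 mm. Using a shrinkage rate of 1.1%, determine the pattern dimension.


Formula: L_pattern = L_casting * (1 + shrinkage_rate/100)
Shrinkage factor = 1 + 1.1/100 = 1.011
L_pattern = 610 mm * 1.011 = 616.7100 mm

Answer: 616.7100 mm


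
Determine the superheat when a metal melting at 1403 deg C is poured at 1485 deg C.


Formula: Superheat = T_pour - T_melt
Superheat = 1485 - 1403 = 82 deg C

Final answer: 82 deg C


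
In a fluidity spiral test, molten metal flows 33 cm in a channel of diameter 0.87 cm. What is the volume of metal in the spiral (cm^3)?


Formula: V = pi * (d/2)^2 * L  (cylinder volume)
Radius = 0.87/2 = 0.435 cm
V = pi * 0.435^2 * 33 = 19.6174 cm^3

Answer: 19.6174 cm^3


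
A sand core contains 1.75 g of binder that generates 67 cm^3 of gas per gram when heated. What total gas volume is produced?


Formula: V_gas = W_binder * gas_evolution_rate
V = 1.75 g * 67 cm^3/g = 117.2500 cm^3


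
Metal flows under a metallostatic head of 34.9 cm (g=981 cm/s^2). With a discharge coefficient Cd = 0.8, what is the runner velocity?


Formula: v = Cd * sqrt(2 * g * h)  (Torricelli with discharge coefficient)
2*g*h = 2 * 981 * 34.9 = 68473.8 cm^2/s^2
sqrt(68473.8) = 261.67499 cm/s
v = 0.8 * 261.67499 = 209.3400 cm/s

209.3400 cm/s


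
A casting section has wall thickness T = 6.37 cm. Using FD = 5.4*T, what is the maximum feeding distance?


Formula: FD = 5.4 * T  (riser feeding-distance rule)
FD = 5.4 * 6.37 cm = 34.3980 cm

34.3980 cm


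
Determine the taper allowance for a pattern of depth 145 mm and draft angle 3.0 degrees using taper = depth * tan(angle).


Formula: taper = depth * tan(draft_angle)
tan(3.0 deg) = 0.0524078
taper = 145 mm * 0.0524078 = 7.5991 mm

Answer: 7.5991 mm


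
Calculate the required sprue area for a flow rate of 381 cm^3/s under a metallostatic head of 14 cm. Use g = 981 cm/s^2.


Formula: v = sqrt(2*g*h), A = Q/v
Velocity: v = sqrt(2 * 981 * 14) = sqrt(27468) = 165.7347 cm/s
Sprue area: A = Q / v = 381 / 165.7347 = 2.2989 cm^2

2.2989 cm^2


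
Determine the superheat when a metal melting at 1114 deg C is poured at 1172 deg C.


Formula: Superheat = T_pour - T_melt
Superheat = 1172 - 1114 = 58 deg C

Answer: 58 deg C


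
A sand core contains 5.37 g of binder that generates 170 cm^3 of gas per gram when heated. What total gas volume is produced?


Formula: V_gas = W_binder * gas_evolution_rate
V = 5.37 g * 170 cm^3/g = 912.9000 cm^3

912.9000 cm^3


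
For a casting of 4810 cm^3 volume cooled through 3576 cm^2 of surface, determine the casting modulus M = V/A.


Formula: Casting Modulus M = V / A
M = 4810 cm^3 / 3576 cm^2 = 1.3451 cm

1.3451 cm


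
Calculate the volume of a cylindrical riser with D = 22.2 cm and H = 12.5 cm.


Formula: V = pi * (D/2)^2 * H  (cylinder volume)
Radius = D/2 = 22.2/2 = 11.1 cm
V = pi * 11.1^2 * 12.5 = 4838.4454 cm^3


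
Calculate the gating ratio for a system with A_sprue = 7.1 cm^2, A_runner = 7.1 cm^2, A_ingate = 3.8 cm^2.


Sprue:Runner:Ingate = 1 : 7.1/7.1 : 3.8/7.1 = 1:1.00:0.54


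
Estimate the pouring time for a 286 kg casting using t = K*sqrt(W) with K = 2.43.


Formula: t = K * sqrt(W)
sqrt(W) = sqrt(286) = 16.91153
t = 2.43 * 16.91153 = 41.0950 s

Final answer: 41.0950 s


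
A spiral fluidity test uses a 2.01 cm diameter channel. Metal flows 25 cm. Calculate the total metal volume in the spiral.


Formula: V = pi * (d/2)^2 * L  (cylinder volume)
Radius = 2.01/2 = 1.005 cm
V = pi * 1.005^2 * 25 = 79.3272 cm^3

Final answer: 79.3272 cm^3


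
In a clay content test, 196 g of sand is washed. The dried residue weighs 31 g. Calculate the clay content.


Formula: Clay% = (W_total - W_washed) / W_total * 100
Clay mass = 196 - 31 = 165 g
Clay% = 165 / 196 * 100 = 84.1837%

84.1837%


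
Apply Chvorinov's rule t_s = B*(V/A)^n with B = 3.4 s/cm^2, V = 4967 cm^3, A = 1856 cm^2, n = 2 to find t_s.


Formula: t_s = B * (V/A)^n  (Chvorinov's rule, n=2)
Modulus M = V/A = 4967/1856 = 2.676185 cm
M^2 = 2.676185^2 = 7.161966 cm^2
t_s = 3.4 * 7.161966 = 24.3507 s

Answer: 24.3507 s


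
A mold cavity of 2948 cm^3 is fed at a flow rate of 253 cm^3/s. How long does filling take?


Formula: t_fill = V_mold / Q_flow
t = 2948 cm^3 / 253 cm^3/s = 11.6522 s


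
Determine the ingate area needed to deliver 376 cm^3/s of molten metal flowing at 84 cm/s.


Formula: A_ingate = Q / v  (continuity equation)
A = 376 cm^3/s / 84 cm/s = 4.4762 cm^2

4.4762 cm^2


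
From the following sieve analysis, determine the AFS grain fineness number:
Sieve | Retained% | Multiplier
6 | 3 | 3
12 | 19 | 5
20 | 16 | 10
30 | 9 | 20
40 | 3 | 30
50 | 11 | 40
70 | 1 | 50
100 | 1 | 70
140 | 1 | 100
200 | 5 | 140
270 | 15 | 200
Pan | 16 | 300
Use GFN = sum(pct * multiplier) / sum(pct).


Formula: GFN = sum(pct * multiplier) / sum(pct)
sum(pct * multiplier) = 9694
sum(pct) = 100
GFN = 9694 / 100 = 96.94

Answer: 96.94


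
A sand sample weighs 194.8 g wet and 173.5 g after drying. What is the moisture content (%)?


Formula: MC = (W_wet - W_dry) / W_wet * 100
Water mass = 194.8 - 173.5 = 21.3 g
MC = 21.3 / 194.8 * 100 = 10.9343%


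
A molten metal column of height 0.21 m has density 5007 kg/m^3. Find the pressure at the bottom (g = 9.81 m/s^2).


Formula: P = rho * g * h
rho * g = 5007 * 9.81 = 49118.67 N/m^3
P = 49118.67 * 0.21 = 10314.9207 Pa

10314.9207 Pa


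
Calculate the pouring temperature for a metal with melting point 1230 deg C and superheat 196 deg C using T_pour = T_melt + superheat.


Formula: T_pour = T_melt + Superheat
T_pour = 1230 + 196 = 1426 deg C

1426 deg C


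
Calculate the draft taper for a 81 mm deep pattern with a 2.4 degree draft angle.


Formula: taper = depth * tan(draft_angle)
tan(2.4 deg) = 0.0419124
taper = 81 mm * 0.0419124 = 3.3949 mm


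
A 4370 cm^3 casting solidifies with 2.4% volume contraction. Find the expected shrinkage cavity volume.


Formula: V_shrink = V_casting * shrinkage_pct / 100
V_shrink = 4370 cm^3 * 2.4 / 100 = 104.8800 cm^3

104.8800 cm^3


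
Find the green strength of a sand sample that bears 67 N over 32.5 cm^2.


Formula: Compressive Strength = Force / Area
Strength = 67 N / 32.5 cm^2 = 2.0615 N/cm^2

Final answer: 2.0615 N/cm^2


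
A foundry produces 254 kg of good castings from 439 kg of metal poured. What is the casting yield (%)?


Formula: Casting Yield = (W_good / W_total) * 100
Yield = (254 kg / 439 kg) * 100 = 57.8588%

57.8588%


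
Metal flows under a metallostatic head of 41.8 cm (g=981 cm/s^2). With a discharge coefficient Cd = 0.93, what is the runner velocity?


Formula: v = Cd * sqrt(2 * g * h)  (Torricelli with discharge coefficient)
2*g*h = 2 * 981 * 41.8 = 82011.6 cm^2/s^2
sqrt(82011.6) = 286.37668 cm/s
v = 0.93 * 286.37668 = 266.3303 cm/s

Answer: 266.3303 cm/s


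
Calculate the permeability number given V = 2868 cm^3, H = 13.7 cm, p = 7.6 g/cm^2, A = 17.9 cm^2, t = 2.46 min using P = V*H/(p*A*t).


Formula: Permeability Number P = (V * H) / (p * A * t)
Numerator: V * H = 2868 * 13.7 = 39291.6
Denominator: p * A * t = 7.6 * 17.9 * 2.46 = 334.6584
P = 39291.6 / 334.6584 = 117.4081


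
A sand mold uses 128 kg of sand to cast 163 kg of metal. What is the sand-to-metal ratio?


Formula: Sand-to-Metal Ratio = W_sand / W_metal
Ratio = 128 kg / 163 kg = 0.7853

0.7853


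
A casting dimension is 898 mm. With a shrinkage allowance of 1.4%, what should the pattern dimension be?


Formula: L_pattern = L_casting * (1 + shrinkage_rate/100)
Shrinkage factor = 1 + 1.4/100 = 1.014
L_pattern = 898 mm * 1.014 = 910.5720 mm

Final answer: 910.5720 mm


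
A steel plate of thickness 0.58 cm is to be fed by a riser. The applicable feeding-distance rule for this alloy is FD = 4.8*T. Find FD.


Formula: FD = 4.8 * T  (riser feeding-distance rule)
FD = 4.8 * 0.58 cm = 2.7840 cm

Final answer: 2.7840 cm


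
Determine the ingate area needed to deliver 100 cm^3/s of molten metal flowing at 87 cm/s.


Formula: A_ingate = Q / v  (continuity equation)
A = 100 cm^3/s / 87 cm/s = 1.1494 cm^2

1.1494 cm^2


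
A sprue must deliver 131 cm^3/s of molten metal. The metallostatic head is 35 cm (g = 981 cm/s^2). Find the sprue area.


Formula: v = sqrt(2*g*h), A = Q/v
Velocity: v = sqrt(2 * 981 * 35) = sqrt(68670) = 262.0496 cm/s
Sprue area: A = Q / v = 131 / 262.0496 = 0.4999 cm^2


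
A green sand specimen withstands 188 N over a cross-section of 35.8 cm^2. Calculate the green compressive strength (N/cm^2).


Formula: Compressive Strength = Force / Area
Strength = 188 N / 35.8 cm^2 = 5.2514 N/cm^2

Final answer: 5.2514 N/cm^2


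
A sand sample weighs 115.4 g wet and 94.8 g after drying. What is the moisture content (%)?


Formula: MC = (W_wet - W_dry) / W_wet * 100
Water mass = 115.4 - 94.8 = 20.6 g
MC = 20.6 / 115.4 * 100 = 17.8510%

Final answer: 17.8510%


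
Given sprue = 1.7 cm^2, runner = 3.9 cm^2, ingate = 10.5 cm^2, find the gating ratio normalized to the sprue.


Sprue:Runner:Ingate = 1 : 3.9/1.7 : 10.5/1.7 = 1:2.29:6.18

1:2.29:6.18


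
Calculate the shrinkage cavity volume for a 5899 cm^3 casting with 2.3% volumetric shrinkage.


Formula: V_shrink = V_casting * shrinkage_pct / 100
V_shrink = 5899 cm^3 * 2.3 / 100 = 135.6770 cm^3

Final answer: 135.6770 cm^3


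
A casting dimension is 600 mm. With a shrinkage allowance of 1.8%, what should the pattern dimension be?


Formula: L_pattern = L_casting * (1 + shrinkage_rate/100)
Shrinkage factor = 1 + 1.8/100 = 1.018
L_pattern = 600 mm * 1.018 = 610.8000 mm

610.8000 mm
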